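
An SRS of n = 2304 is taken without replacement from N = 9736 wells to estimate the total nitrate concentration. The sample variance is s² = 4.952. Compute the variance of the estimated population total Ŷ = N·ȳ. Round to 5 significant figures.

155520

Var(Ŷ) = N²·Var(ȳ) = N²·(1 − n/N)·s²/n.
f = 2304/9736 = 0.23664749; Var(ȳ) = 0.76335251·4.952/2304 = 0.0016406778.
Var(Ŷ) = 9736² · 0.0016406778 = 155519.35.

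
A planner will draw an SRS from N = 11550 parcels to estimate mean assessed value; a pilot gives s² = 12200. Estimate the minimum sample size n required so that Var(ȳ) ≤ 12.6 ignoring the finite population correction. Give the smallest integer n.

969

Without fpc, n₀ = s²/D = 12200/12.6 = 968.2540.
Rounding up, n = 969.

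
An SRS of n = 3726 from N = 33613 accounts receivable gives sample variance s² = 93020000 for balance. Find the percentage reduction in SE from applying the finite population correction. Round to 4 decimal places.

5.7052

f = n/N = 3726/33613 = 0.11084997.
SE_no-fpc = √(s²/n) = 158.00351; SE_fpc = √((1−f)s²/n) = 148.98902.
Ratio = √(1−f) = 0.94294752. Reduction = 100·(1 − 0.94294752) = 5.7052%.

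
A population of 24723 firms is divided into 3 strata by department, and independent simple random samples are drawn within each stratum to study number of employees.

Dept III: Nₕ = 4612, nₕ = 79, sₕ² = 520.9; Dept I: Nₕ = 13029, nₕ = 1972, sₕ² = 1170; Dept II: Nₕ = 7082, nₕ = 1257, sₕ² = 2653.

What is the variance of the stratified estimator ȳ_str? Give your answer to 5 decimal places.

Var(ȳ_str) = Σₕ Wₕ²(1 − fₕ)sₕ²/nₕ with Wₕ = Nₕ/N, N = 24723.
Dept III: Wₕ = 0.18654694; term = 0.18654694²·(1 − 0.01712923)·520.9/79 = 0.22552773.
Dept I: Wₕ = 0.52699915; term = 0.52699915²·(1 − 0.15135467)·1170/1972 = 0.13983794.
Dept II: Wₕ = 0.28645391; term = 0.28645391²·(1 − 0.17749223)·2653/1257 = 0.1424464.
Sum = 0.50781207.

0.50781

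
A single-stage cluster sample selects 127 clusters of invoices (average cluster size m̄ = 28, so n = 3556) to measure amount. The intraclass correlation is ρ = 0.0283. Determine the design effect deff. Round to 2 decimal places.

1.76

deff = 1 + (28 − 1)·0.0283 = 1 + 0.7641 = 1.7641.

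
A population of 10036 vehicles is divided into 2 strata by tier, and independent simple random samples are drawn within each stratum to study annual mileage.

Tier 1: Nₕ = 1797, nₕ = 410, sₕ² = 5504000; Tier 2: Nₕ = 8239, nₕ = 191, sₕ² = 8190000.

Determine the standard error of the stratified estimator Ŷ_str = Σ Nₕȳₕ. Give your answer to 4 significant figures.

Var(Ŷ_str) = Σₕ Nₕ²(1 − fₕ)sₕ²/nₕ.
Tier 1: 1797²·(1 − 410/1797)·5504000/410 = 3.3459474 × 10^10.
Tier 2: 8239²·(1 − 191/8239)·8190000/191 = 2.8432366 × 10^12.
Sum = 2.8766961 × 10^12.
SE = √(2.8766961 × 10^12) = 1.696 × 10^6.

1.696 × 10^6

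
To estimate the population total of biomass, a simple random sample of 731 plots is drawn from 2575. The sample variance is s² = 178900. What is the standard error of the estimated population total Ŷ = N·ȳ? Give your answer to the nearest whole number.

34089

Var(Ŷ) = N²·Var(ȳ) = N²·(1 − n/N)·s²/n.
f = 731/2575 = 0.28388350; Var(ȳ) = 0.71611650·178900/731 = 175.25751.
Var(Ŷ) = 2575² · 175.25751 = 1.1620668 × 10^9.
SE(Ŷ) = √(1.1620668 × 10^9) = 34089.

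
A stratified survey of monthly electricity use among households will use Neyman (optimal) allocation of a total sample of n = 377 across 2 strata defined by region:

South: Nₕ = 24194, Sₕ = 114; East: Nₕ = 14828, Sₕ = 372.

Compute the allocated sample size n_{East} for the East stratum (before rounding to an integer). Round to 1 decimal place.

Neyman allocation: nₕ = n·NₕSₕ / Σⱼ NⱼSⱼ.
Σ NⱼSⱼ = 24194·114 + 14828·372 = 8.274132 × 10^6.
n_{East} = 377·14828·372 / (8.274132 × 10^6) = 251.3.

251.3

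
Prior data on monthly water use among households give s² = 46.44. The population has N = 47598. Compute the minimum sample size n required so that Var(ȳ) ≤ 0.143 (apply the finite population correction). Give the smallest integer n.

323

Without fpc, n₀ = s²/D = 46.44/0.143 = 324.7552.
With fpc, (1 − n/N)·s²/n ≤ D requires n ≥ n₀/(1 + n₀/N) = 324.7552/(1 + 324.7552/47598) = 322.5545.
Rounding up, n = 323.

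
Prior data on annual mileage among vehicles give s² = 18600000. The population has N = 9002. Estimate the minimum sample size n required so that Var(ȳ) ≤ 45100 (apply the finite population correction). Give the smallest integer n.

395

Without fpc, n₀ = s²/D = 18600000/45100 = 412.4169.
With fpc, (1 − n/N)·s²/n ≤ D requires n ≥ n₀/(1 + n₀/N) = 412.4169/(1 + 412.4169/9002) = 394.3502.
Rounding up, n = 395.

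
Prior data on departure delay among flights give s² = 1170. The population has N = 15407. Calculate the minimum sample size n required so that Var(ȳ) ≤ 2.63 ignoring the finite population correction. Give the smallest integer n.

Without fpc, n₀ = s²/D = 1170/2.63 = 444.8669.
Rounding up, n = 445.

445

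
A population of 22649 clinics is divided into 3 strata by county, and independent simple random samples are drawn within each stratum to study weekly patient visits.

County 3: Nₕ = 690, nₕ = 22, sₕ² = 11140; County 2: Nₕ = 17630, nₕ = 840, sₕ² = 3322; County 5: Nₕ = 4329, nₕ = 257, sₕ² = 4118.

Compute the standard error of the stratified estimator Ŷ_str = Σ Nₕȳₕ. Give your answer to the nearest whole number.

Var(Ŷ_str) = Σₕ Nₕ²(1 − fₕ)sₕ²/nₕ.
County 3: 690²·(1 − 22/690)·11140/22 = 2.3339313 × 10^8.
County 2: 17630²·(1 − 840/17630)·3322/840 = 1.17064 × 10^9.
County 5: 4329²·(1 − 257/4329)·4118/257 = 2.8245455 × 10^8.
Sum = 1.6864877 × 10^9.
SE = √(1.6864877 × 10^9) = 41067.

41067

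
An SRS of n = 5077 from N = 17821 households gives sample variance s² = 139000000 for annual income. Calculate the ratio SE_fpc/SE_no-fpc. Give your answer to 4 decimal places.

0.8456

f = n/N = 5077/17821 = 0.28488861.
SE_no-fpc = √(s²/n) = 165.46411; SE_fpc = √((1−f)s²/n) = 139.9235.
Ratio = √(1−f) = 0.84564259.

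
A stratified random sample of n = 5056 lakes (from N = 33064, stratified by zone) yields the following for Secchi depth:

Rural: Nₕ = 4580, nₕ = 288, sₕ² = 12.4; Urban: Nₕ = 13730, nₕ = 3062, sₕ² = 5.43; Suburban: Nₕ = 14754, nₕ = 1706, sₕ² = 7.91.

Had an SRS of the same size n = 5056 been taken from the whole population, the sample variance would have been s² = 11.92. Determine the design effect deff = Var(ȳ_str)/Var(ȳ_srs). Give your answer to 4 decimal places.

Var(ȳ_str) = Σ Wₕ²(1−fₕ)sₕ²/nₕ with Wₕ = Nₕ/33064:
  Rural: (4580/33064)²·(1−288/4580)·12.4/288 = 7.7418295 × 10^-4
  Urban: (13730/33064)²·(1−3062/13730)·5.43/3062 = 2.3759506 × 10^-4
  Suburban: (14754/33064)²·(1−1706/14754)·7.91/1706 = 8.1647031 × 10^-4
  → Var(ȳ_str) = 0.0018282483.
Var(ȳ_srs) = (1 − 5056/33064)·11.92/5056 = 0.001997082.
deff = 0.0018282483 / 0.001997082 = 0.9155.

0.9155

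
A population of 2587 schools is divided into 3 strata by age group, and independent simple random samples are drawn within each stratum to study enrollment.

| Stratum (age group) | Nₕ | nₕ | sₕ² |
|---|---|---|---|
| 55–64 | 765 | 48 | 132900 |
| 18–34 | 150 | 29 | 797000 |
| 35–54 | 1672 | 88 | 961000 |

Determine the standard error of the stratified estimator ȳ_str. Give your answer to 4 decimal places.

67.9926

Var(ȳ_str) = Σₕ Wₕ²(1 − fₕ)sₕ²/nₕ with Wₕ = Nₕ/N, N = 2587.
55–64: Wₕ = 0.29570932; term = 0.29570932²·(1 − 0.06274510)·132900/48 = 226.91932.
18–34: Wₕ = 0.05798222; term = 0.05798222²·(1 − 0.19333333)·797000/29 = 74.532227.
35–54: Wₕ = 0.64630847; term = 0.64630847²·(1 − 0.05263158)·961000/88 = 4321.5477.
Sum = 4622.9992.
SE = √(4622.9992) = 67.9926.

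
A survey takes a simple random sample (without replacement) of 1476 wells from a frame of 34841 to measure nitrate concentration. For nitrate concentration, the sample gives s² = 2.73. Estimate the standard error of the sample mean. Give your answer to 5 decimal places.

Under SRS without replacement, Var(ȳ) = (1 − f)·s²/n with f = n/N = 1476/34841 = 0.04236388.
Var(ȳ) = (1 − 0.04236388)·2.73/1476 = 0.95763612·0.0018495935 = 0.0017712375.
SE(ȳ) = √(0.0017712375) = 0.04209.

0.04209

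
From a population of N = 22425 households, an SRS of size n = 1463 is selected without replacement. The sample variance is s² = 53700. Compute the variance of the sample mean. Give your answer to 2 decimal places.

Under SRS without replacement, Var(ȳ) = (1 − f)·s²/n with f = n/N = 1463/22425 = 0.06523969.
Var(ȳ) = (1 − 0.06523969)·53700/1463 = 0.93476031·36.7054 = 34.310751.

34.31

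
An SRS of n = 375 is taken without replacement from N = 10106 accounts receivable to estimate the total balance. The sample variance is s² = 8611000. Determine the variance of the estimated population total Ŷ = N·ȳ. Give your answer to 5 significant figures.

2.2582 × 10^12

Var(Ŷ) = N²·Var(ȳ) = N²·(1 − n/N)·s²/n.
f = 375/10106 = 0.03710667; Var(ȳ) = 0.96289333·8611000/375 = 22110.599.
Var(Ŷ) = 10106² · 22110.599 = 2.2581828 × 10^12.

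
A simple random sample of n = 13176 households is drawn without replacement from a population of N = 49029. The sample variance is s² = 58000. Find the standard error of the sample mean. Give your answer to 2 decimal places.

Under SRS without replacement, Var(ȳ) = (1 − f)·s²/n with f = n/N = 13176/49029 = 0.26873891.
Var(ȳ) = (1 − 0.26873891)·58000/13176 = 0.73126109·4.4019429 = 3.2189696.
SE(ȳ) = √(3.2189696) = 1.79.

1.79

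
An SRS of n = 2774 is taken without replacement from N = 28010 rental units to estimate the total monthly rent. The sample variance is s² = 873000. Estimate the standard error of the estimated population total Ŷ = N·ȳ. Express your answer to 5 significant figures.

471650

Var(Ŷ) = N²·Var(ȳ) = N²·(1 − n/N)·s²/n.
f = 2774/28010 = 0.09903606; Var(ȳ) = 0.90096394·873000/2774 = 283.54056.
Var(Ŷ) = 28010² · 283.54056 = 2.2245461 × 10^11.
SE(Ŷ) = √(2.2245461 × 10^11) = 471650.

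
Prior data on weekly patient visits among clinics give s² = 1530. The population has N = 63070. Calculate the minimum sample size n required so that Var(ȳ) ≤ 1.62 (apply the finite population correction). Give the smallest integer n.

Without fpc, n₀ = s²/D = 1530/1.62 = 944.4444.
With fpc, (1 − n/N)·s²/n ≤ D requires n ≥ n₀/(1 + n₀/N) = 944.4444/(1 + 944.4444/63070) = 930.5104.
Rounding up, n = 931.

931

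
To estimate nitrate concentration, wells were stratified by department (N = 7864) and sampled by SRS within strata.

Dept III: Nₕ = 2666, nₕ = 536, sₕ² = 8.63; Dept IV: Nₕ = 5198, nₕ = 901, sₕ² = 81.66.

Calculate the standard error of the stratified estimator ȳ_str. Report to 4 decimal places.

0.1850

Var(ȳ_str) = Σₕ Wₕ²(1 − fₕ)sₕ²/nₕ with Wₕ = Nₕ/N, N = 7864.
Dept III: Wₕ = 0.33901322; term = 0.33901322²·(1 − 0.20105026)·8.63/536 = 0.0014784231.
Dept IV: Wₕ = 0.66098678; term = 0.66098678²·(1 − 0.17333590)·81.66/901 = 0.032734009.
Sum = 0.034212432.
SE = √(0.034212432) = 0.1850.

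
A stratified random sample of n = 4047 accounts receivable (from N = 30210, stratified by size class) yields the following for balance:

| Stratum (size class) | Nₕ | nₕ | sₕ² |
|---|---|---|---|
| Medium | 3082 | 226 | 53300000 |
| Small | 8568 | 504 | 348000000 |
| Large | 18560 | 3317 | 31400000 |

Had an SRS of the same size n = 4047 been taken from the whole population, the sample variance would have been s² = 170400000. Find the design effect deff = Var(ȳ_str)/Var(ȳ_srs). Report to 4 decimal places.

Var(ȳ_str) = Σ Wₕ²(1−fₕ)sₕ²/nₕ with Wₕ = Nₕ/30210:
  Medium: (3082/30210)²·(1−226/3082)·53300000/226 = 2274.6164
  Small: (8568/30210)²·(1−504/8568)·348000000/504 = 52272.977
  Large: (18560/30210)²·(1−3317/18560)·31400000/3317 = 2934.48
  → Var(ȳ_str) = 57482.073.
Var(ȳ_srs) = (1 − 4047/30210)·170400000/4047 = 36464.747.
deff = 57482.073 / 36464.747 = 1.5764.

1.5764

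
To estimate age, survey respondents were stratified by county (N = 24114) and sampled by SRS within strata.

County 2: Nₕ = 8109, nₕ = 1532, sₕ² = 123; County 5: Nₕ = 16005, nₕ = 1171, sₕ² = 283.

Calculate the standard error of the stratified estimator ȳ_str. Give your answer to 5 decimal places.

Var(ȳ_str) = Σₕ Wₕ²(1 − fₕ)sₕ²/nₕ with Wₕ = Nₕ/N, N = 24114.
County 2: Wₕ = 0.33627768; term = 0.33627768²·(1 − 0.18892588)·123/1532 = 0.0073638168.
County 5: Wₕ = 0.66372232; term = 0.66372232²·(1 − 0.07316464)·283/1171 = 0.09867451.
Sum = 0.10603833.
SE = √(0.10603833) = 0.32564.

0.32564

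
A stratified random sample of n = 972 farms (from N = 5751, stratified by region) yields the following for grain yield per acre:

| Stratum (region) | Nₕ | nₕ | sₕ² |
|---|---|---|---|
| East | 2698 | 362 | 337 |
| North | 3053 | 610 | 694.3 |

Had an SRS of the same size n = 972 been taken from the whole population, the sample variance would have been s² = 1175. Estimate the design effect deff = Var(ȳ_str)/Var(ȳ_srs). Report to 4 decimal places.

0.4321

Var(ȳ_str) = Σ Wₕ²(1−fₕ)sₕ²/nₕ with Wₕ = Nₕ/5751:
  East: (2698/5751)²·(1−362/2698)·337/362 = 0.17739827
  North: (3053/5751)²·(1−610/3053)·694.3/610 = 0.2566734
  → Var(ȳ_str) = 0.43407167.
Var(ȳ_srs) = (1 − 972/5751)·1175/972 = 1.0045354.
deff = 0.43407167 / 1.0045354 = 0.4321.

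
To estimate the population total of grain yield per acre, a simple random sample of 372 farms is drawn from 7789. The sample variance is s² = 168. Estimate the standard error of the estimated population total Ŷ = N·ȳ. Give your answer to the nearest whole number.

5108

Var(Ŷ) = N²·Var(ȳ) = N²·(1 − n/N)·s²/n.
f = 372/7789 = 0.04775966; Var(ȳ) = 0.95224034·168/372 = 0.43004402.
Var(Ŷ) = 7789² · 0.43004402 = 2.6090135 × 10^7.
SE(Ŷ) = √(2.6090135 × 10^7) = 5108.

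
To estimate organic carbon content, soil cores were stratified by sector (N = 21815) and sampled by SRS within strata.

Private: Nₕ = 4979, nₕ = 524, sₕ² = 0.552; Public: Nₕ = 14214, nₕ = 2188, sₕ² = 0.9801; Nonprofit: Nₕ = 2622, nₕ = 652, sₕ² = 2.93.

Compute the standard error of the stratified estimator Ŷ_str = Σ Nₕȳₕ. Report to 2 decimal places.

350.93

Var(Ŷ_str) = Σₕ Nₕ²(1 − fₕ)sₕ²/nₕ.
Private: 4979²·(1 − 524/4979)·0.552/524 = 23366.713.
Public: 14214²·(1 − 2188/14214)·0.9801/2188 = 76570.341.
Nonprofit: 2622²·(1 − 652/2622)·2.93/652 = 23212.341.
Sum = 123149.4.
SE = √(123149.4) = 350.93.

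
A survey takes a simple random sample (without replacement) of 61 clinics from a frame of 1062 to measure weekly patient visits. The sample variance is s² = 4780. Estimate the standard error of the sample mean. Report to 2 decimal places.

Under SRS without replacement, Var(ȳ) = (1 − f)·s²/n with f = n/N = 61/1062 = 0.05743879.
Var(ȳ) = (1 − 0.05743879)·4780/61 = 0.94256121·78.360656 = 73.859714.
SE(ȳ) = √(73.859714) = 8.59.

8.59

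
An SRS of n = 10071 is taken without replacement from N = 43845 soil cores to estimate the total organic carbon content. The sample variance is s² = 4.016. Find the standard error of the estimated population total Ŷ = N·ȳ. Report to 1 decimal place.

768.4

Var(Ŷ) = N²·Var(ȳ) = N²·(1 − n/N)·s²/n.
f = 10071/43845 = 0.22969552; Var(ȳ) = 0.77030448·4.016/10071 = 3.0717335 × 10^-4.
Var(Ŷ) = 43845² · (3.0717335 × 10^-4) = 590505.14.
SE(Ŷ) = √(590505.14) = 768.4.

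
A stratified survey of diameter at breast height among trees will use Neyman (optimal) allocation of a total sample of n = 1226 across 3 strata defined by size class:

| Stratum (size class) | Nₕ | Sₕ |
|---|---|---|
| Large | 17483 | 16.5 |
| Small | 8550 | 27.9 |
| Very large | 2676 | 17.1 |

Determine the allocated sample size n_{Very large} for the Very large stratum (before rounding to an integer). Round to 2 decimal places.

97.95

Neyman allocation: nₕ = n·NₕSₕ / Σⱼ NⱼSⱼ.
Σ NⱼSⱼ = 17483·16.5 + 8550·27.9 + 2676·17.1 = 572774.1.
n_{Very large} = 1226·2676·17.1 / 572774.1 = 97.95.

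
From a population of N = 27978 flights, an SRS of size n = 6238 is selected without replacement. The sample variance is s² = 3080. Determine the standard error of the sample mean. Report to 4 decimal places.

Under SRS without replacement, Var(ȳ) = (1 − f)·s²/n with f = n/N = 6238/27978 = 0.22296090.
Var(ȳ) = (1 − 0.22296090)·3080/6238 = 0.77703910·0.493748 = 0.3836615.
SE(ȳ) = √(0.3836615) = 0.6194.

0.6194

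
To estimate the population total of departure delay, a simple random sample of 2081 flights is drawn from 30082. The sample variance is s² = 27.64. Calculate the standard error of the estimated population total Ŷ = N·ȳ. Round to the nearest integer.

3345

Var(Ŷ) = N²·Var(ȳ) = N²·(1 − n/N)·s²/n.
f = 2081/30082 = 0.06917758; Var(ȳ) = 0.93082242·27.64/2081 = 0.012363254.
Var(Ŷ) = 30082² · 0.012363254 = 1.1187839 × 10^7.
SE(Ŷ) = √(1.1187839 × 10^7) = 3345.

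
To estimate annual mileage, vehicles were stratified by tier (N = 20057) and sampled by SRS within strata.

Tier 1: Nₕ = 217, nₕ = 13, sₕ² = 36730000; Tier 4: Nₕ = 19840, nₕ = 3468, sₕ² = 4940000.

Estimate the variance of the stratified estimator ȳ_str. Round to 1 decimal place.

1461.1

Var(ȳ_str) = Σₕ Wₕ²(1 − fₕ)sₕ²/nₕ with Wₕ = Nₕ/N, N = 20057.
Tier 1: Wₕ = 0.01081917; term = 0.01081917²·(1 − 0.05990783)·36730000/13 = 310.9106.
Tier 4: Wₕ = 0.98918083; term = 0.98918083²·(1 − 0.17479839)·4940000/3468 = 1150.1628.
Sum = 1461.0734.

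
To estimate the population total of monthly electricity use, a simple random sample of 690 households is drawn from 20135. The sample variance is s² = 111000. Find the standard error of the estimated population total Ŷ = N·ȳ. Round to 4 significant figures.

251000

Var(Ŷ) = N²·Var(ȳ) = N²·(1 − n/N)·s²/n.
f = 690/20135 = 0.03426869; Var(ȳ) = 0.96573131·111000/690 = 155.35678.
Var(Ŷ) = 20135² · 155.35678 = 6.298447 × 10^10.
SE(Ŷ) = √(6.298447 × 10^10) = 251000.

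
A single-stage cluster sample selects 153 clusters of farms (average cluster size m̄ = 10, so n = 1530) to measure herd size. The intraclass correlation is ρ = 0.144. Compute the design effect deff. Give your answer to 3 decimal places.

deff = 1 + (10 − 1)·0.144 = 1 + 1.296 = 2.296.

2.296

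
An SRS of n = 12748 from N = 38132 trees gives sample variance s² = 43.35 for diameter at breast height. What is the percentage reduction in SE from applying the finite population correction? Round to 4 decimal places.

18.4103

f = n/N = 12748/38132 = 0.33431239.
SE_no-fpc = √(s²/n) = 0.058314093; SE_fpc = √((1−f)s²/n) = 0.047578283.
Ratio = √(1−f) = 0.81589681. Reduction = 100·(1 − 0.81589681) = 18.4103%.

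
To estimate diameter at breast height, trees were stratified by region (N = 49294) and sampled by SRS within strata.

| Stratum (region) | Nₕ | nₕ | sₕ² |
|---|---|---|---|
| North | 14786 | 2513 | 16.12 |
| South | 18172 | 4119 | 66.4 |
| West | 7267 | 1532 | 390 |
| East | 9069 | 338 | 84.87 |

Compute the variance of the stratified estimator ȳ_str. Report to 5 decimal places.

0.01472

Var(ȳ_str) = Σₕ Wₕ²(1 − fₕ)sₕ²/nₕ with Wₕ = Nₕ/N, N = 49294.
North: Wₕ = 0.29995537; term = 0.29995537²·(1 − 0.16995807)·16.12/2513 = 4.7905554 × 10^-4.
South: Wₕ = 0.36864527; term = 0.36864527²·(1 − 0.22666740)·66.4/4119 = 0.0016941815.
West: Wₕ = 0.14742159; term = 0.14742159²·(1 − 0.21081602)·390/1532 = 0.0043662269.
East: Wₕ = 0.18397777; term = 0.18397777²·(1 − 0.03726982)·84.87/338 = 0.0081822505.
Sum = 0.014721714.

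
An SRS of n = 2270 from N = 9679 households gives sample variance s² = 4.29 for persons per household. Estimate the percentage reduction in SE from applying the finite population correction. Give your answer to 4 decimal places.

f = n/N = 2270/9679 = 0.23452836.
SE_no-fpc = √(s²/n) = 0.04347261; SE_fpc = √((1−f)s²/n) = 0.038034724.
Ratio = √(1−f) = 0.87491236. Reduction = 100·(1 − 0.87491236) = 12.5088%.

12.5088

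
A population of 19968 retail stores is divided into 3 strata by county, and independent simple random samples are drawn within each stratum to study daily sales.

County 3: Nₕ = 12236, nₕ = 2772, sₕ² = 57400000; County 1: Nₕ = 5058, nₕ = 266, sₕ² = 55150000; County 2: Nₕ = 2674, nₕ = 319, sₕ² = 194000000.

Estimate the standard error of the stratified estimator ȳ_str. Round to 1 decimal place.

168.0

Var(ȳ_str) = Σₕ Wₕ²(1 − fₕ)sₕ²/nₕ with Wₕ = Nₕ/N, N = 19968.
County 3: Wₕ = 0.61278045; term = 0.61278045²·(1 − 0.22654462)·57400000/2772 = 6014.0042.
County 1: Wₕ = 0.25330529; term = 0.25330529²·(1 − 0.05258996)·55150000/266 = 12603.477.
County 2: Wₕ = 0.13391426; term = 0.13391426²·(1 − 0.11929693)·194000000/319 = 9604.9305.
Sum = 28222.412.
SE = √(28222.412) = 168.0.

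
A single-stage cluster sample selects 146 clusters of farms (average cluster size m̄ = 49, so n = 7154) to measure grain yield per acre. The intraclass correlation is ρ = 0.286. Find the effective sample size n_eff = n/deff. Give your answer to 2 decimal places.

485.74

deff = 1 + (49 − 1)·0.286 = 1 + 13.728 = 14.728.
n_eff = 7154 / 14.728 = 485.74.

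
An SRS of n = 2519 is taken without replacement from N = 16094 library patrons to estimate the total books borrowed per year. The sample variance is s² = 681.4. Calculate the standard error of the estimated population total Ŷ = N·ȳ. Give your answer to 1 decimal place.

7687.6

Var(Ŷ) = N²·Var(ȳ) = N²·(1 − n/N)·s²/n.
f = 2519/16094 = 0.15651796; Var(ȳ) = 0.84348204·681.4/2519 = 0.22816541.
Var(Ŷ) = 16094² · 0.22816541 = 5.9098683 × 10^7.
SE(Ŷ) = √(5.9098683 × 10^7) = 7687.6.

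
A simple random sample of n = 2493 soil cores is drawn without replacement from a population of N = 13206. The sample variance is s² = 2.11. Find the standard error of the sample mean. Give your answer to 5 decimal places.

Under SRS without replacement, Var(ȳ) = (1 − f)·s²/n with f = n/N = 2493/13206 = 0.18877783.
Var(ȳ) = (1 − 0.18877783)·2.11/2493 = 0.81122217·8.4636984 × 10^-4 = 6.8659398 × 10^-4.
SE(ȳ) = √(6.8659398 × 10^-4) = 0.02620.

0.02620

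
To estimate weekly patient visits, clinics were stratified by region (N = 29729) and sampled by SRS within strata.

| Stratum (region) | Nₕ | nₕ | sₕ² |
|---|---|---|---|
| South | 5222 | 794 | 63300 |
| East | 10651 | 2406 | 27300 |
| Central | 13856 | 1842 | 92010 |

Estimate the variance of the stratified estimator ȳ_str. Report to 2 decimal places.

Var(ȳ_str) = Σₕ Wₕ²(1 − fₕ)sₕ²/nₕ with Wₕ = Nₕ/N, N = 29729.
South: Wₕ = 0.17565340; term = 0.17565340²·(1 − 0.15204902)·63300/794 = 2.0857732.
East: Wₕ = 0.35826970; term = 0.35826970²·(1 − 0.22589428)·27300/2406 = 1.1274245.
Central: Wₕ = 0.46607689; term = 0.46607689²·(1 − 0.13293880)·92010/1842 = 9.4082815.
Sum = 12.621479.

12.62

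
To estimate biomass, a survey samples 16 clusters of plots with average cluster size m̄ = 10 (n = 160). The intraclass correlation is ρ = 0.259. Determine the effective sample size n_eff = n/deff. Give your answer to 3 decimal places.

48.034

deff = 1 + (10 − 1)·0.259 = 1 + 2.331 = 3.331.
n_eff = 160 / 3.331 = 48.034.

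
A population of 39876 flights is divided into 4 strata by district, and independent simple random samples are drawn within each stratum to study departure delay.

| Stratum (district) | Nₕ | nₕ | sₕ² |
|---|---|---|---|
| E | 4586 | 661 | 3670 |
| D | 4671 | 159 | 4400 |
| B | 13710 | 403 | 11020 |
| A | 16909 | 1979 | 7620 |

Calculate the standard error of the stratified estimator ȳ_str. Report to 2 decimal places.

2.04

Var(ȳ_str) = Σₕ Wₕ²(1 − fₕ)sₕ²/nₕ with Wₕ = Nₕ/N, N = 39876.
E: Wₕ = 0.11500652; term = 0.11500652²·(1 − 0.14413432)·3670/661 = 0.062851427.
D: Wₕ = 0.11713813; term = 0.11713813²·(1 − 0.03403982)·4400/159 = 0.36678481.
B: Wₕ = 0.34381583; term = 0.34381583²·(1 − 0.02939460)·11020/403 = 3.1374079.
A: Wₕ = 0.42403952; term = 0.42403952²·(1 − 0.11703826)·7620/1979 = 0.61131314.
Sum = 4.1783573.
SE = √(4.1783573) = 2.04.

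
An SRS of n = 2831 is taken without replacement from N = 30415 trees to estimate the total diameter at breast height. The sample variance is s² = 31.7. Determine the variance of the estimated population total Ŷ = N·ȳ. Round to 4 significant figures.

9.394 × 10^6

Var(Ŷ) = N²·Var(ȳ) = N²·(1 − n/N)·s²/n.
f = 2831/30415 = 0.09307907; Var(ȳ) = 0.90692093·31.7/2831 = 0.010155208.
Var(Ŷ) = 30415² · 0.010155208 = 9.3943009 × 10^6.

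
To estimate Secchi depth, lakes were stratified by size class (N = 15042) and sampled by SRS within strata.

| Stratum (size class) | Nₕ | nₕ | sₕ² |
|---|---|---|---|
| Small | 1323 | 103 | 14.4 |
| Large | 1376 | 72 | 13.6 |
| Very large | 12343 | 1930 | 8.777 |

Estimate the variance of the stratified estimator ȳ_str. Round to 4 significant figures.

0.005079

Var(ȳ_str) = Σₕ Wₕ²(1 − fₕ)sₕ²/nₕ with Wₕ = Nₕ/N, N = 15042.
Small: Wₕ = 0.08795373; term = 0.08795373²·(1 − 0.07785336)·14.4/103 = 9.9731827 × 10^-4.
Large: Wₕ = 0.09147720; term = 0.09147720²·(1 − 0.05232558)·13.6/72 = 0.0014979291.
Very large: Wₕ = 0.82056907; term = 0.82056907²·(1 − 0.15636393)·8.777/1930 = 0.0025832963.
Sum = 0.0050785437.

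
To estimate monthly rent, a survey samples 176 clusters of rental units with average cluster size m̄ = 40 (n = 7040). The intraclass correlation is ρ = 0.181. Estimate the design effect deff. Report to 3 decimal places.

deff = 1 + (40 − 1)·0.181 = 1 + 7.059 = 8.059.

8.059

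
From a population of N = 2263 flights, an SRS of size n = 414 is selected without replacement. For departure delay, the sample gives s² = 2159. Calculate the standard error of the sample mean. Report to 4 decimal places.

2.0642

Under SRS without replacement, Var(ȳ) = (1 − f)·s²/n with f = n/N = 414/2263 = 0.18294300.
Var(ȳ) = (1 − 0.18294300)·2159/414 = 0.81705700·5.2149758 = 4.2609325.
SE(ȳ) = √(4.2609325) = 2.0642.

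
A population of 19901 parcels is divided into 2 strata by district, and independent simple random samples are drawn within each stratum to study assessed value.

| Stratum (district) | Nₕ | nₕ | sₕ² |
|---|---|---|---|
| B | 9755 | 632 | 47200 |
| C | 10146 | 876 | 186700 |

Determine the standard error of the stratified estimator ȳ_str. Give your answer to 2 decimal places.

8.21

Var(ȳ_str) = Σₕ Wₕ²(1 − fₕ)sₕ²/nₕ with Wₕ = Nₕ/N, N = 19901.
B: Wₕ = 0.49017637; term = 0.49017637²·(1 − 0.06478729)·47200/632 = 16.781859.
C: Wₕ = 0.50982363; term = 0.50982363²·(1 − 0.08633944)·186700/876 = 50.613341.
Sum = 67.3952.
SE = √(67.3952) = 8.21.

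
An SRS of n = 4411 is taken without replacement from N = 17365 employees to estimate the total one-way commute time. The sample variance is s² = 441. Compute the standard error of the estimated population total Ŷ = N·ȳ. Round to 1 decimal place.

4742.3

Var(Ŷ) = N²·Var(ȳ) = N²·(1 − n/N)·s²/n.
f = 4411/17365 = 0.25401670; Var(ȳ) = 0.74598330·441/4411 = 0.074581418.
Var(Ŷ) = 17365² · 0.074581418 = 2.2489521 × 10^7.
SE(Ŷ) = √(2.2489521 × 10^7) = 4742.3.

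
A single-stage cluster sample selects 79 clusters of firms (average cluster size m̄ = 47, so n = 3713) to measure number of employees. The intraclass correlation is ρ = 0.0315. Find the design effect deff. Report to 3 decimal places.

deff = 1 + (47 − 1)·0.0315 = 1 + 1.449 = 2.449.

2.449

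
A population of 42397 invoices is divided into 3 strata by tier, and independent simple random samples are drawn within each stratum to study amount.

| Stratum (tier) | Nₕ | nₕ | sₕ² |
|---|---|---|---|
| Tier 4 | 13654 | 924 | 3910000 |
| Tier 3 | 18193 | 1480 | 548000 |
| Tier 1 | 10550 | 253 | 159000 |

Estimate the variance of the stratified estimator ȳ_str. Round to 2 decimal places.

509.80

Var(ȳ_str) = Σₕ Wₕ²(1 − fₕ)sₕ²/nₕ with Wₕ = Nₕ/N, N = 42397.
Tier 4: Wₕ = 0.32205109; term = 0.32205109²·(1 − 0.06767248)·3910000/924 = 409.18795.
Tier 3: Wₕ = 0.42911055; term = 0.42911055²·(1 − 0.08134997)·548000/1480 = 62.633592.
Tier 1: Wₕ = 0.24883836; term = 0.24883836²·(1 − 0.02398104)·159000/253 = 37.981273.
Sum = 509.80282.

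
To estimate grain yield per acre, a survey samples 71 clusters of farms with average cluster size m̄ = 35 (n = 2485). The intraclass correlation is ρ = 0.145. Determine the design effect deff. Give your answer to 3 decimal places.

deff = 1 + (35 − 1)·0.145 = 1 + 4.93 = 5.93.

5.930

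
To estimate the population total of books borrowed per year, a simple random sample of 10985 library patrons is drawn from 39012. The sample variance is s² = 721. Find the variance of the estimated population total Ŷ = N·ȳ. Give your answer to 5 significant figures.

7.1765 × 10^7

Var(Ŷ) = N²·Var(ȳ) = N²·(1 − n/N)·s²/n.
f = 10985/39012 = 0.28158003; Var(ȳ) = 0.71841997·721/10985 = 0.047153464.
Var(Ŷ) = 39012² · 0.047153464 = 7.1764561 × 10^7.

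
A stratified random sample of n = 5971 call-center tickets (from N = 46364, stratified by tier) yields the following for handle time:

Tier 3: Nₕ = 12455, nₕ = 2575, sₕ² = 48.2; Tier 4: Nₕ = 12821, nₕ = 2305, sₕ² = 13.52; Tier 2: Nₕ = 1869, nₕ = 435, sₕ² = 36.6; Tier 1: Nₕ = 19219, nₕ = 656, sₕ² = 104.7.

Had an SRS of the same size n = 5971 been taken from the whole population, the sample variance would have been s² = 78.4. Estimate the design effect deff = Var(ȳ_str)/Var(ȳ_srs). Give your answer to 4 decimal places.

Var(ȳ_str) = Σ Wₕ²(1−fₕ)sₕ²/nₕ with Wₕ = Nₕ/46364:
  Tier 3: (12455/46364)²·(1−2575/12455)·48.2/2575 = 0.0010715407
  Tier 4: (12821/46364)²·(1−2305/12821)·13.52/2305 = 3.678887 × 10^-4
  Tier 2: (1869/46364)²·(1−435/1869)·36.6/435 = 1.0490314 × 10^-4
  Tier 1: (19219/46364)²·(1−656/19219)·104.7/656 = 0.026488661
  → Var(ȳ_str) = 0.028032994.
Var(ȳ_srs) = (1 − 5971/46364)·78.4/5971 = 0.011439162.
deff = 0.028032994 / 0.011439162 = 2.4506.

2.4506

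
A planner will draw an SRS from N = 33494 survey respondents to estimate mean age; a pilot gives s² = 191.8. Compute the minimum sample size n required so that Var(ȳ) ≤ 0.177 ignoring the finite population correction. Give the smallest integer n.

Without fpc, n₀ = s²/D = 191.8/0.177 = 1083.6158.
Rounding up, n = 1084.

1084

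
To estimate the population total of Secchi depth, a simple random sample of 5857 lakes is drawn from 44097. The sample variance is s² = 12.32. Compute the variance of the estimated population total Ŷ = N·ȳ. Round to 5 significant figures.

3.5470 × 10^6

Var(Ŷ) = N²·Var(ȳ) = N²·(1 − n/N)·s²/n.
f = 5857/44097 = 0.13282083; Var(ȳ) = 0.86717917·12.32/5857 = 0.0018240819.
Var(Ŷ) = 44097² · 0.0018240819 = 3.5470101 × 10^6.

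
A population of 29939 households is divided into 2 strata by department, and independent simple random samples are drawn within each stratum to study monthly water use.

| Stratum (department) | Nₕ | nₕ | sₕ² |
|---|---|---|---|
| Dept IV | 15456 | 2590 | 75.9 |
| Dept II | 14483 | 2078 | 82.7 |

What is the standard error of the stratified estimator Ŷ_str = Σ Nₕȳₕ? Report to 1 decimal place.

3602.5

Var(Ŷ_str) = Σₕ Nₕ²(1 − fₕ)sₕ²/nₕ.
Dept IV: 15456²·(1 − 2590/15456)·75.9/2590 = 5.8275052 × 10^6.
Dept II: 14483²·(1 − 2078/14483)·82.7/2078 = 7.1501519 × 10^6.
Sum = 1.2977657 × 10^7.
SE = √(1.2977657 × 10^7) = 3602.5.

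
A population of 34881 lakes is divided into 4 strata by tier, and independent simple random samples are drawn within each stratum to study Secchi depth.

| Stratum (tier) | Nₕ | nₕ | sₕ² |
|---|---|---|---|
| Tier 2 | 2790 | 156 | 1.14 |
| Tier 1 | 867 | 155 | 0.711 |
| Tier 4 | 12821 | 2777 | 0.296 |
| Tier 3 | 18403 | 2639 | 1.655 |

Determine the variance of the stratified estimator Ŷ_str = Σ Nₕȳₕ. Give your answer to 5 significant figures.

252190

Var(Ŷ_str) = Σₕ Nₕ²(1 − fₕ)sₕ²/nₕ.
Tier 2: 2790²·(1 − 156/2790)·1.14/156 = 53703.208.
Tier 1: 867²·(1 − 155/867)·0.711/155 = 2831.6332.
Tier 4: 12821²·(1 − 2777/12821)·0.296/2777 = 13726.014.
Tier 3: 18403²·(1 − 2639/18403)·1.655/2639 = 181933.91.
Sum = 252194.77.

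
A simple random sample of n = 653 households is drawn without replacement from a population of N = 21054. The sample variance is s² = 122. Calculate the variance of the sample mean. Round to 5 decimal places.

Under SRS without replacement, Var(ȳ) = (1 − f)·s²/n with f = n/N = 653/21054 = 0.03101548.
Var(ȳ) = (1 − 0.03101548)·122/653 = 0.96898452·0.18683002 = 0.18103539.

0.18104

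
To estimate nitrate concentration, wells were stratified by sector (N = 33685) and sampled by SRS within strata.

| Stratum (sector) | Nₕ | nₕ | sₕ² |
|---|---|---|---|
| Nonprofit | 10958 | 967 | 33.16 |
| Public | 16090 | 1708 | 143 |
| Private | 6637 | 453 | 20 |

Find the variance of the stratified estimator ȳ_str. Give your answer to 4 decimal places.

Var(ȳ_str) = Σₕ Wₕ²(1 − fₕ)sₕ²/nₕ with Wₕ = Nₕ/N, N = 33685.
Nonprofit: Wₕ = 0.32530800; term = 0.32530800²·(1 − 0.08824603)·33.16/967 = 0.0033086833.
Public: Wₕ = 0.47766068; term = 0.47766068²·(1 − 0.10615289)·143/1708 = 0.017074594.
Private: Wₕ = 0.19703132; term = 0.19703132²·(1 − 0.06825373)·20/453 = 0.0015969819.
Sum = 0.021980259.

0.0220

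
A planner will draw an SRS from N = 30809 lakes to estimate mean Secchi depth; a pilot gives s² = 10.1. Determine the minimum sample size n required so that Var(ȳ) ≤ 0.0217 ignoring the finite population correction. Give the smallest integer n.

466

Without fpc, n₀ = s²/D = 10.1/0.0217 = 465.4378.
Rounding up, n = 466.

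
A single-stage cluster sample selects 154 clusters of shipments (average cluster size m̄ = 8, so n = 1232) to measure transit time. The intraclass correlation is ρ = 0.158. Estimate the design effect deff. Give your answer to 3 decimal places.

2.106

deff = 1 + (8 − 1)·0.158 = 1 + 1.106 = 2.106.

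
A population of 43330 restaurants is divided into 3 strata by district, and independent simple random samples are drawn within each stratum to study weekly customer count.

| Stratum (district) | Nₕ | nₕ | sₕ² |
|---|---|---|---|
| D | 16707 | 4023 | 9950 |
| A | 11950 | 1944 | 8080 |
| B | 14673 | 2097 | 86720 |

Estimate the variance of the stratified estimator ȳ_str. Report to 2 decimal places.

Var(ȳ_str) = Σₕ Wₕ²(1 − fₕ)sₕ²/nₕ with Wₕ = Nₕ/N, N = 43330.
D: Wₕ = 0.38557581; term = 0.38557581²·(1 − 0.24079727)·9950/4023 = 0.27915819.
A: Wₕ = 0.27579045; term = 0.27579045²·(1 − 0.16267782)·8080/1944 = 0.26470743.
B: Wₕ = 0.33863374; term = 0.33863374²·(1 − 0.14291556)·86720/2097 = 4.0644792.
Sum = 4.6083448.

4.61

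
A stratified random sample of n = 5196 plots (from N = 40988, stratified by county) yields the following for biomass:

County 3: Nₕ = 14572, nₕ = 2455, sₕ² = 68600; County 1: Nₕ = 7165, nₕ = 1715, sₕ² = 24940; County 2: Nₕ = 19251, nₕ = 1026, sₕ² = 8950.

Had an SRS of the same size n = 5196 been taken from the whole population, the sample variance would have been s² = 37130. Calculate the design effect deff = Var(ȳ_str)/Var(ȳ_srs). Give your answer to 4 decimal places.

Var(ȳ_str) = Σ Wₕ²(1−fₕ)sₕ²/nₕ with Wₕ = Nₕ/40988:
  County 3: (14572/40988)²·(1−2455/14572)·68600/2455 = 2.9367937
  County 1: (7165/40988)²·(1−1715/7165)·24940/1715 = 0.33801157
  County 2: (19251/40988)²·(1−1026/19251)·8950/1026 = 1.821726
  → Var(ȳ_str) = 5.0965313.
Var(ȳ_srs) = (1 − 5196/40988)·37130/5196 = 6.2400066.
deff = 5.0965313 / 6.2400066 = 0.8168.

0.8168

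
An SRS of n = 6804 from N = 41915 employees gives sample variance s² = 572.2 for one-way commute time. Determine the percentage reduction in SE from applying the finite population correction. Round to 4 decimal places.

8.4756

f = n/N = 6804/41915 = 0.16232852.
SE_no-fpc = √(s²/n) = 0.28999584; SE_fpc = √((1−f)s²/n) = 0.26541694.
Ratio = √(1−f) = 0.91524394. Reduction = 100·(1 − 0.91524394) = 8.4756%.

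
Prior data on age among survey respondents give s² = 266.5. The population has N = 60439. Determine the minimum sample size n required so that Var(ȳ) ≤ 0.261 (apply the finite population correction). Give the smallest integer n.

1005

Without fpc, n₀ = s²/D = 266.5/0.261 = 1021.0728.
With fpc, (1 − n/N)·s²/n ≤ D requires n ≥ n₀/(1 + n₀/N) = 1021.0728/(1 + 1021.0728/60439) = 1004.1091.
Rounding up, n = 1005.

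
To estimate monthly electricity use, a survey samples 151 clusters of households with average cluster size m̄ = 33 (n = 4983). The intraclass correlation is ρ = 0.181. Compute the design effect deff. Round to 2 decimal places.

deff = 1 + (33 − 1)·0.181 = 1 + 5.792 = 6.792.

6.79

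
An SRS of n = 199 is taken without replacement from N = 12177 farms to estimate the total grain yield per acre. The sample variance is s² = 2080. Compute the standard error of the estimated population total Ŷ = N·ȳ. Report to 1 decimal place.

39045.2

Var(Ŷ) = N²·Var(ȳ) = N²·(1 − n/N)·s²/n.
f = 199/12177 = 0.01634228; Var(ȳ) = 0.98365772·2080/199 = 10.281447.
Var(Ŷ) = 12177² · 10.281447 = 1.5245261 × 10^9.
SE(Ŷ) = √(1.5245261 × 10^9) = 39045.2.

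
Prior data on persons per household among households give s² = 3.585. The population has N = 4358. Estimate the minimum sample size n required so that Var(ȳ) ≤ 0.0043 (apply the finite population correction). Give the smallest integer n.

Without fpc, n₀ = s²/D = 3.585/0.0043 = 833.7209.
With fpc, (1 − n/N)·s²/n ≤ D requires n ≥ n₀/(1 + n₀/N) = 833.7209/(1 + 833.7209/4358) = 699.8365.
Rounding up, n = 700.

700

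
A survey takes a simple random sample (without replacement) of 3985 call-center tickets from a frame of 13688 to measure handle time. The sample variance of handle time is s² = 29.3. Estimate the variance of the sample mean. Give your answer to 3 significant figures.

Under SRS without replacement, Var(ȳ) = (1 − f)·s²/n with f = n/N = 3985/13688 = 0.29113092.
Var(ȳ) = (1 − 0.29113092)·29.3/3985 = 0.70886908·0.0073525721 = 0.0052120111.

0.00521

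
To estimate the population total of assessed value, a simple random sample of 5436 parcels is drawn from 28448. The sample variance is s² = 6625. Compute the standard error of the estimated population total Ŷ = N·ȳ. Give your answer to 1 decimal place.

28246.0

Var(Ŷ) = N²·Var(ȳ) = N²·(1 − n/N)·s²/n.
f = 5436/28448 = 0.19108549; Var(ȳ) = 0.80891451·6625/5436 = 0.98584596.
Var(Ŷ) = 28448² · 0.98584596 = 7.97834 × 10^8.
SE(Ŷ) = √(7.97834 × 10^8) = 28246.0.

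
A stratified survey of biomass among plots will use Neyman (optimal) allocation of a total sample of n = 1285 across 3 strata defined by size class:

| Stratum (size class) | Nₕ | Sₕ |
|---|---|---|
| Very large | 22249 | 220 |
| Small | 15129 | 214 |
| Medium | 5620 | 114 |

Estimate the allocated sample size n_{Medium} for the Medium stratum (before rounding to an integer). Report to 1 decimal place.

93.8

Neyman allocation: nₕ = n·NₕSₕ / Σⱼ NⱼSⱼ.
Σ NⱼSⱼ = 22249·220 + 15129·214 + 5620·114 = 8.773066 × 10^6.
n_{Medium} = 1285·5620·114 / (8.773066 × 10^6) = 93.8.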